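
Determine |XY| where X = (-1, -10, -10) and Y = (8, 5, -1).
d = √[(9)² + (15)² + (9)²] = √387 = 19.67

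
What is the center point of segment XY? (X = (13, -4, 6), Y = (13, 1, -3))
Midpoint = ((13+13)/2, (-4+1)/2, (6-3)/2) = (13, -1.5, 1.5)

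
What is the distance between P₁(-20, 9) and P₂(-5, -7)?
Using the distance formula: d = sqrt((x₂-x₁)² + (y₂-y₁)²)
dx = (-5) - (-20) = 15
dy = (-7) - 9 = -16
d = sqrt(15² + (-16)²) = sqrt(225 + 256) = sqrt(481) = 21.93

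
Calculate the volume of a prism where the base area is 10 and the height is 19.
Volume = base area * height
Volume = 10 * 19
Volume = 190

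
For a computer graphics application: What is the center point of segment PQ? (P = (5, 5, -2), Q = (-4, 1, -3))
Midpoint = ((5-4)/2, (5+1)/2, (-2-3)/2) = (0.5, 3, -2.5)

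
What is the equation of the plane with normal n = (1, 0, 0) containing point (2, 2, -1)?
d = n·P = (1)(2) + (0)(2) + (0)(-1) = 2
Plane: x = 2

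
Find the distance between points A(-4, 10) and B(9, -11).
Using the distance formula: d = sqrt((x₂-x₁)² + (y₂-y₁)²)
dx = 9 - (-4) = 13
dy = (-11) - 10 = -21
d = sqrt(13² + (-21)²) = sqrt(169 + 441) = sqrt(610) = 24.70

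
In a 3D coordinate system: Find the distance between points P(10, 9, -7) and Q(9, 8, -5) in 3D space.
d = √[(-1)² + (-1)² + (2)²] = √6 = 2.449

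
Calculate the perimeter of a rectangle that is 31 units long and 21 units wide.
Perimeter = 2 * (length + width)
Perimeter = 2 * (31 + 21)
Perimeter = 2 * 52
Perimeter = 104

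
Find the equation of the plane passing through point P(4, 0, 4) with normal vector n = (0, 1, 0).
d = n·P = (0)(4) + (1)(0) + (0)(4) = 0
Plane: y = 0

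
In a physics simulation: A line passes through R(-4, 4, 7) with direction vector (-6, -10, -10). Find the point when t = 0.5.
P(0.5) = (-4 + (-6)(0.5), 4 + (-10)(0.5), 7 + (-10)(0.5)) = (-7, -1, 2)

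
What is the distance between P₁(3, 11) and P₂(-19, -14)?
Using the distance formula: d = sqrt((x₂-x₁)² + (y₂-y₁)²)
dx = (-19) - 3 = -22
dy = (-14) - 11 = -25
d = sqrt((-22)² + (-25)²) = sqrt(484 + 625) = sqrt(1109) = 33.30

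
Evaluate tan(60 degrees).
tan(60 degrees) = sqrt(3)
Decimal approximation: 1.7321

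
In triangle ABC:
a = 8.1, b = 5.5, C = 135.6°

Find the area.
Using A = ½ab·sin(C):
A = ½·8.1·5.5·sin(135.6°) = ½·44.55·0.699663 = 15.59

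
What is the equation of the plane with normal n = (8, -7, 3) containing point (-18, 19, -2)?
d = n·P = (8)(-18) + (-7)(19) + (3)(-2) = -283
Plane: 8x - 7y + 3z = -283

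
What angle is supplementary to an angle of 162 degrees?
Supplementary angles sum to 180 degrees.
Other angle = 180 - 162
Other angle = 18 degrees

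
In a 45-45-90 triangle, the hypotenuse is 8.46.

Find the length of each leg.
In a 45-45-90 triangle, hypotenuse = leg·√2  →  leg = hypotenuse/√2
leg = 8.46/√2 = 5.982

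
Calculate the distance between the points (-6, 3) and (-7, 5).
Using the distance formula: d = sqrt((x₂-x₁)² + (y₂-y₁)²)
dx = (-7) - (-6) = -1
dy = 5 - 3 = 2
d = sqrt((-1)² + 2²) = sqrt(1 + 4) = sqrt(5) = 2.24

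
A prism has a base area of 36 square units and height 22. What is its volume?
Volume = base area * height
Volume = 36 * 22
Volume = 792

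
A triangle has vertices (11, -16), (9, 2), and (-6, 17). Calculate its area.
Using the coordinate formula: Area = (1/2)|x₁(y₂-y₃) + x₂(y₃-y₁) + x₃(y₁-y₂)|
Area = (1/2)|11(2-17) + 9(17-(-16)) + (-6)((-16)-2)|
Area = (1/2)|11*(-15) + 9*33 + (-6)*(-18)|
Area = (1/2)|(-165) + 297 + 108|
Area = (1/2)*240 = 120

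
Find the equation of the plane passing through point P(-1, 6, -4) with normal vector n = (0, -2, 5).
d = n·P = (0)(-1) + (-2)(6) + (5)(-4) = -32
Plane: -2y + 5z = -32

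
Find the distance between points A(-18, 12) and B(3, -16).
Using the distance formula: d = sqrt((x₂-x₁)² + (y₂-y₁)²)
dx = 3 - (-18) = 21
dy = (-16) - 12 = -28
d = sqrt(21² + (-28)²) = sqrt(441 + 784) = sqrt(1225) = 35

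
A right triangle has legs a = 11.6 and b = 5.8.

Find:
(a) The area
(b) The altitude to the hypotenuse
(a) Area = ½ab = ½·11.6·5.8 = 33.64
(b) Hypotenuse c = √(11.6² + 5.8²) = √168.2 = 12.9692
    Area = ½·c·h_c  →  h_c = 2·Area/c = 2·33.64/12.9692 = 5.188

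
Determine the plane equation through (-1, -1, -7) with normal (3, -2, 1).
d = n·P = (3)(-1) + (-2)(-1) + (1)(-7) = -8
Plane: 3x - 2y + z = -8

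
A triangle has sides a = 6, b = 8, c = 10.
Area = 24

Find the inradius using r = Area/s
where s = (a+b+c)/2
s = (6+8+10)/2 = 12
r = Area/s = 24/12 = 2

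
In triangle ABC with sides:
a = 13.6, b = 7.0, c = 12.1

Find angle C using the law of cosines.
cos(C) = (a² + b² - c²)/(2ab)
cos(C) = (13.6² + 7.0² - 12.1²)/(2·13.6·7.0) = 87.55/190.4 = 0.459821
C = arccos(0.459821) = 62.62°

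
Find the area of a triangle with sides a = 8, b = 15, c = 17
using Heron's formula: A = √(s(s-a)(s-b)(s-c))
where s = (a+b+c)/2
s = (8+15+17)/2 = 20
A = √(20·12·5·3) = √3600 = 60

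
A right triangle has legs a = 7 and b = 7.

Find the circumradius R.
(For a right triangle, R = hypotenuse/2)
Hypotenuse c = √(7² + 7²) = √98 = 9.89949
R = c/2 = 4.95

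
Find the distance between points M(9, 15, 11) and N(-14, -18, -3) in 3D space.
d = √[(-23)² + (-33)² + (-14)²] = √1814 = 42.59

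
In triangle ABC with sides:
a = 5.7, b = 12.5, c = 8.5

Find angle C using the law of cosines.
cos(C) = (a² + b² - c²)/(2ab)
cos(C) = (5.7² + 12.5² - 8.5²)/(2·5.7·12.5) = 116.49/142.5 = 0.817474
C = arccos(0.817474) = 35.17°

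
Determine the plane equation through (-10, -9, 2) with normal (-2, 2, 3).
d = n·P = (-2)(-10) + (2)(-9) + (3)(2) = 8
Plane: -2x + 2y + 3z = 8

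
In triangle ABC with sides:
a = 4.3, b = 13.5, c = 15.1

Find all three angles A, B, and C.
By the law of cosines:
cos(A) = (b² + c² - a²)/(2bc) = 0.960927  →  A = 16.07°
cos(B) = (a² + c² - b²)/(2ac) = 0.494764  →  B = 60.35°
cos(C) = (a² + b² - c²)/(2ab) = -0.234884  →  C = 103.6°
Check: A + B + C = 180.0° ✓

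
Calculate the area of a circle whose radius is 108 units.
Area = pi * r²
Area = pi * 108²
Area = pi * 11664
Area = 36643.54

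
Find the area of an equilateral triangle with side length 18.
Area = (sqrt(3)/4) * s²
Area = (sqrt(3)/4) * 18²
Area = (sqrt(3)/4) * 324
Area = 140.30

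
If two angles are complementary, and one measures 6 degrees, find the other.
Complementary angles sum to 90 degrees.
Other angle = 90 - 6
Other angle = 84 degrees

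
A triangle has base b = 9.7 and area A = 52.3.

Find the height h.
A = ½bh  →  h = 2A/b
h = 2·52.3/9.7 = 10.78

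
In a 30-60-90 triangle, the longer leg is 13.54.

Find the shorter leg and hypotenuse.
In a 30-60-90 triangle, sides are in ratio 1 : √3 : 2.
Long leg = short leg·√3  →  short leg = 13.54/√3 = 7.817
Hypotenuse = 2·(short leg) = 2·13.54/√3 = 15.63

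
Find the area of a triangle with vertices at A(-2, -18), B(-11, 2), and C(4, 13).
Using the coordinate formula: Area = (1/2)|x₁(y₂-y₃) + x₂(y₃-y₁) + x₃(y₁-y₂)|
Area = (1/2)|(-2)(2-13) + (-11)(13-(-18)) + 4((-18)-2)|
Area = (1/2)|(-2)*(-11) + (-11)*31 + 4*(-20)|
Area = (1/2)|22 + (-341) + (-80)|
Area = (1/2)*399 = 199.50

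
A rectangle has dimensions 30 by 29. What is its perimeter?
Perimeter = 2 * (length + width)
Perimeter = 2 * (30 + 29)
Perimeter = 2 * 59
Perimeter = 118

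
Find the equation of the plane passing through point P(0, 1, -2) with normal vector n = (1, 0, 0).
d = n·P = (1)(0) + (0)(1) + (0)(-2) = 0
Plane: x = 0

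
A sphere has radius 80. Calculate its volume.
Volume = (4/3) * pi * r³
Volume = (4/3) * pi * 80³
Volume = (4/3) * pi * 512000
Volume = 2144660.58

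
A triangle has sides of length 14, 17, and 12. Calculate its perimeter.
Perimeter = sum of all sides
Perimeter = 14 + 17 + 12
Perimeter = 43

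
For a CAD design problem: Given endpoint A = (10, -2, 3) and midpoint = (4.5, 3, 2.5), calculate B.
B = (2×4.5 - 10, 2×3 - (-2), 2×2.5 - 3) = (-1, 8, 2)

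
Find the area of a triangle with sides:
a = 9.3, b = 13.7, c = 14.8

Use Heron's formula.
s = (a+b+c)/2 = (9.3+13.7+14.8)/2 = 18.9
A = √(s(s-a)(s-b)(s-c)) = √(18.9·9.6·5.2·4.1)
A = √3868.3 = 62.2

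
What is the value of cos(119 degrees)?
cos(119 degrees) = -0.4848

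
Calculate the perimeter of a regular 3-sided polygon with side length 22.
Perimeter = number of sides * side length
Perimeter = 3 * 22
Perimeter = 66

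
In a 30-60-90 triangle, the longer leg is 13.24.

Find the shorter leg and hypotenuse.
In a 30-60-90 triangle, sides are in ratio 1 : √3 : 2.
Long leg = short leg·√3  →  short leg = 13.24/√3 = 7.644
Hypotenuse = 2·(short leg) = 2·13.24/√3 = 15.29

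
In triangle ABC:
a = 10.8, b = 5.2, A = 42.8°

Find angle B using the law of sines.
sin(B)/b = sin(A)/a
sin(B) = b·sin(A)/a = 5.2·sin(42.8°)/10.8 = 0.327138
B = arcsin(0.327138) = 19.1°  (b ≤ a, so B ≤ A and the acute solution is unique)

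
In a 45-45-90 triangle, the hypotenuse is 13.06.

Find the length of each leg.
In a 45-45-90 triangle, hypotenuse = leg·√2  →  leg = hypotenuse/√2
leg = 13.06/√2 = 9.235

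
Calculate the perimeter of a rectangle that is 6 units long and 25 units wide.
Perimeter = 2 * (length + width)
Perimeter = 2 * (6 + 25)
Perimeter = 2 * 31
Perimeter = 62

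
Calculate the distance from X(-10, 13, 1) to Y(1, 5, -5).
d = √[(11)² + (-8)² + (-6)²] = √221 = 14.87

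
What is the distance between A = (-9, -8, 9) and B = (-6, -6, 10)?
d = √[(3)² + (2)² + (1)²] = √14 = 3.742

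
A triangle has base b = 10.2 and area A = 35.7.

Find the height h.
A = ½bh  →  h = 2A/b
h = 2·35.7/10.2 = 7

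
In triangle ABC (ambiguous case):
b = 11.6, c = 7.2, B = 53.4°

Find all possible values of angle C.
sin(C)/c = sin(B)/b  →  sin(C) = c·sin(B)/b = 7.2·sin(53.4°)/11.6 = 0.498301
C₁ = arcsin(0.498301) = 29.89°,  C₂ = 180° - C₁ = 150.11°
Check C₂: A = 180° - 53.4° - 150.11° = -23.51° ≤ 0, rejected
C = 29.89° (one solution)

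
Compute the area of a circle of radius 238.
Area = pi * r²
Area = pi * 238²
Area = pi * 56644
Area = 177952.37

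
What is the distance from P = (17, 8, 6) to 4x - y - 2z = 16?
d = |4(17) + (-1)(8) + (-2)(6) - (16)| / √(4² + (-1)² + (-2)²) = 32/√21 = 6.983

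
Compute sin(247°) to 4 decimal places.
sin(247 degrees) = -0.9205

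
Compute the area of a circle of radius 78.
Area = pi * r²
Area = pi * 78²
Area = pi * 6084
Area = 19113.45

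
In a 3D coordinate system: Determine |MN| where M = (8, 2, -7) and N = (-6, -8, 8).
d = √[(-14)² + (-10)² + (15)²] = √521 = 22.83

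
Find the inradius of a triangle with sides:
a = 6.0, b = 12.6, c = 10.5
s = (a+b+c)/2 = (6.0+12.6+10.5)/2 = 14.55
Area = √(s(s-a)(s-b)(s-c)) = √(14.55·8.55·1.95·4.05) = 31.3444
r = Area/s = 31.3444/14.55 = 2.154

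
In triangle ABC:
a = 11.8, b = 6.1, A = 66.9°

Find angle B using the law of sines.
sin(B)/b = sin(A)/a
sin(B) = b·sin(A)/a = 6.1·sin(66.9°)/11.8 = 0.475501
B = arcsin(0.475501) = 28.39°  (b ≤ a, so B ≤ A and the acute solution is unique)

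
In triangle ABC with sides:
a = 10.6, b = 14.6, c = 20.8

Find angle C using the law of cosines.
cos(C) = (a² + b² - c²)/(2ab)
cos(C) = (10.6² + 14.6² - 20.8²)/(2·10.6·14.6) = -107.12/309.52 = -0.346084
C = arccos(-0.346084) = 110.2°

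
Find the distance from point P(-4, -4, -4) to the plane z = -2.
d = |0(-4) + 0(-4) + 1(-4) - (-2)| / √(0² + 0² + 1²) = 2/√1 = 2.0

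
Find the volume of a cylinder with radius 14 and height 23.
Volume = pi * r² * h
Volume = pi * 14² * 23
Volume = pi * 196 * 23
Volume = pi * 4508
Volume = 14162.30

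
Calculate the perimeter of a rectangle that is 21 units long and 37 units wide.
Perimeter = 2 * (length + width)
Perimeter = 2 * (21 + 37)
Perimeter = 2 * 58
Perimeter = 116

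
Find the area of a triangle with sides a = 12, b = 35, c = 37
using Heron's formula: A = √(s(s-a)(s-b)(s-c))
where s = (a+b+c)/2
s = (12+35+37)/2 = 42
A = √(42·30·7·5) = √44100 = 210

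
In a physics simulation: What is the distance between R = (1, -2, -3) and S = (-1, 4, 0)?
d = √[(-2)² + (6)² + (3)²] = √49 = 7.0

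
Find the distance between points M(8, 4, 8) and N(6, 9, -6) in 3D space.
d = √[(-2)² + (5)² + (-14)²] = √225 = 15.0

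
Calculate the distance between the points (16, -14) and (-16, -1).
Using the distance formula: d = sqrt((x₂-x₁)² + (y₂-y₁)²)
dx = (-16) - 16 = -32
dy = (-1) - (-14) = 13
d = sqrt((-32)² + 13²) = sqrt(1024 + 169) = sqrt(1193) = 34.54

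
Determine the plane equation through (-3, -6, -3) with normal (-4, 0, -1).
d = n·P = (-4)(-3) + (0)(-6) + (-1)(-3) = 15
Plane: -4x - z = 15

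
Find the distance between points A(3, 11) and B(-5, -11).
Using the distance formula: d = sqrt((x₂-x₁)² + (y₂-y₁)²)
dx = (-5) - 3 = -8
dy = (-11) - 11 = -22
d = sqrt((-8)² + (-22)²) = sqrt(64 + 484) = sqrt(548) = 23.41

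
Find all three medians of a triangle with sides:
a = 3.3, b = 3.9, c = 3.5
Using m_x = ½√(2y² + 2z² - x²):
m_a = ½√(2·3.9² + 2·3.5² - 3.3²) = ½√44.03 = 3.318
m_b = ½√(2·3.3² + 2·3.5² - 3.9²) = ½√31.07 = 2.787
m_c = ½√(2·3.3² + 2·3.9² - 3.5²) = ½√39.95 = 3.16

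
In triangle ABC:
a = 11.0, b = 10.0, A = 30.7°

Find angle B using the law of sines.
sin(B)/b = sin(A)/a
sin(B) = b·sin(A)/a = 10.0·sin(30.7°)/11.0 = 0.464130
B = arcsin(0.464130) = 27.65°  (b ≤ a, so B ≤ A and the acute solution is unique)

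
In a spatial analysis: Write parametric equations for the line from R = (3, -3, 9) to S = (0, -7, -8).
Direction vector d = S - R = (-3, -4, -17)
x = 3 - 3t, y = -3 - 4t, z = 9 - 17t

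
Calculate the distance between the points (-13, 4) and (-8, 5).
Using the distance formula: d = sqrt((x₂-x₁)² + (y₂-y₁)²)
dx = (-8) - (-13) = 5
dy = 5 - 4 = 1
d = sqrt(5² + 1²) = sqrt(25 + 1) = sqrt(26) = 5.10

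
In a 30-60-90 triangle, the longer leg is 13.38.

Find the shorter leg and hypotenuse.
In a 30-60-90 triangle, sides are in ratio 1 : √3 : 2.
Long leg = short leg·√3  →  short leg = 13.38/√3 = 7.725
Hypotenuse = 2·(short leg) = 2·13.38/√3 = 15.45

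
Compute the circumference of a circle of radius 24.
Circumference = 2 * pi * r
Circumference = 2 * pi * 24
Circumference = 150.80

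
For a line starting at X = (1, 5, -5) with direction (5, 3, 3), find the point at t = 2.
P(2) = (1 + 5(2), 5 + 3(2), -5 + 3(2)) = (11, 11, 1)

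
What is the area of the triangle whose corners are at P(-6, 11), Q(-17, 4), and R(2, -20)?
Using the coordinate formula: Area = (1/2)|x₁(y₂-y₃) + x₂(y₃-y₁) + x₃(y₁-y₂)|
Area = (1/2)|(-6)(4-(-20)) + (-17)((-20)-11) + 2(11-4)|
Area = (1/2)|(-6)*24 + (-17)*(-31) + 2*7|
Area = (1/2)|(-144) + 527 + 14|
Area = (1/2)*397 = 198.50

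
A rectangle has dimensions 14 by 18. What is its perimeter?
Perimeter = 2 * (length + width)
Perimeter = 2 * (14 + 18)
Perimeter = 2 * 32
Perimeter = 64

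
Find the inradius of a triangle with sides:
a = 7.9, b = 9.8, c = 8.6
s = (a+b+c)/2 = (7.9+9.8+8.6)/2 = 13.15
Area = √(s(s-a)(s-b)(s-c)) = √(13.15·5.25·3.35·4.55) = 32.4392
r = Area/s = 32.4392/13.15 = 2.467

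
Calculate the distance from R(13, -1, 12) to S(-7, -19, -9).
d = √[(-20)² + (-18)² + (-21)²] = √1165 = 34.13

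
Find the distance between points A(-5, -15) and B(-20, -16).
Using the distance formula: d = sqrt((x₂-x₁)² + (y₂-y₁)²)
dx = (-20) - (-5) = -15
dy = (-16) - (-15) = -1
d = sqrt((-15)² + (-1)²) = sqrt(225 + 1) = sqrt(226) = 15.03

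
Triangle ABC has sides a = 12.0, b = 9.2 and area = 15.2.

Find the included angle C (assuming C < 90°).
Area = ½ab·sin(C)  →  sin(C) = 2·Area/(ab)
sin(C) = 2·15.2/(12.0·9.2) = 0.275362
C = arcsin(0.275362) = 15.98°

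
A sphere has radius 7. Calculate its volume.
Volume = (4/3) * pi * r³
Volume = (4/3) * pi * 7³
Volume = (4/3) * pi * 343
Volume = 1436.76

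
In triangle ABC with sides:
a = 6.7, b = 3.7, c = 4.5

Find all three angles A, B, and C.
By the law of cosines:
cos(A) = (b² + c² - a²)/(2bc) = -0.328829  →  A = 109.2°
cos(B) = (a² + c² - b²)/(2ac) = 0.853234  →  B = 31.43°
cos(C) = (a² + b² - c²)/(2ab) = 0.773094  →  C = 39.37°
Check: A + B + C = 180.0° ✓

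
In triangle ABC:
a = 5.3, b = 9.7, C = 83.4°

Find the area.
Using A = ½ab·sin(C):
A = ½·5.3·9.7·sin(83.4°) = ½·51.41·0.993373 = 25.53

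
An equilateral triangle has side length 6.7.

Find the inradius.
For an equilateral triangle, r = s/(2√3) where s is the side.
r = 6.7/(2√3) = 6.7/3.464102 = 1.934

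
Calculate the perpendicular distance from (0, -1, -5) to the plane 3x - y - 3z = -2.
d = |3(0) + (-1)(-1) + (-3)(-5) - (-2)| / √(3² + (-1)² + (-3)²) = 18/√19 = 4.129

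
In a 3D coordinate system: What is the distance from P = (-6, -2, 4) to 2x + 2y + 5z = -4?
d = |2(-6) + 2(-2) + 5(4) - (-4)| / √(2² + 2² + 5²) = 8/√33 = 1.393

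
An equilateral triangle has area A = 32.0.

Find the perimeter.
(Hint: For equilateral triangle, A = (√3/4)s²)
A = (√3/4)s²  →  s² = 4A/√3 = 4·32.0/√3 = 73.9008
s = 8.59656
Perimeter = 3s = 25.79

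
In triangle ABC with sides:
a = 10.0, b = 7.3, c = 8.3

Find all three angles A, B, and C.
By the law of cosines:
cos(A) = (b² + c² - a²)/(2bc) = 0.183034  →  A = 79.45°
cos(B) = (a² + c² - b²)/(2ac) = 0.696386  →  B = 45.86°
cos(C) = (a² + b² - c²)/(2ab) = 0.578082  →  C = 54.68°
Check: A + B + C = 180.0° ✓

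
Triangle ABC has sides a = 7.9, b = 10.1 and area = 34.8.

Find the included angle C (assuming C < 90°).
Area = ½ab·sin(C)  →  sin(C) = 2·Area/(ab)
sin(C) = 2·34.8/(7.9·10.1) = 0.872290
C = arcsin(0.872290) = 60.73°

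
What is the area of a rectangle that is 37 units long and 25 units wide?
Area = length * width
Area = 37 * 25
Area = 925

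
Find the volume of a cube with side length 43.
Volume = s³
Volume = 43³
Volume = 79507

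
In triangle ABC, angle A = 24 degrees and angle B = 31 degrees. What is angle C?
Sum of angles in a triangle = 180 degrees
Third angle = 180 - 24 - 31
Third angle = 125 degrees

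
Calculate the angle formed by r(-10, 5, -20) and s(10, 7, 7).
r·s = -205, |r|² = 525, |s|² = 198
cos θ = -205/√103950 ≈ -0.6358
θ ≈ 129.5°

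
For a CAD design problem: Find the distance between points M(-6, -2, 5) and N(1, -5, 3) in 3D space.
d = √[(7)² + (-3)² + (-2)²] = √62 = 7.874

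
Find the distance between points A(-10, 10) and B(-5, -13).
Using the distance formula: d = sqrt((x₂-x₁)² + (y₂-y₁)²)
dx = (-5) - (-10) = 5
dy = (-13) - 10 = -23
d = sqrt(5² + (-23)²) = sqrt(25 + 529) = sqrt(554) = 23.54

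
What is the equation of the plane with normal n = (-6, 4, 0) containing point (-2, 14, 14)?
d = n·P = (-6)(-2) + (4)(14) + (0)(14) = 68
Plane: -6x + 4y = 68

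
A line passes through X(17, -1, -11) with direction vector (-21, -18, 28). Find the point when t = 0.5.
P(0.5) = (17 + (-21)(0.5), -1 + (-18)(0.5), -11 + 28(0.5)) = (6.5, -10, 3)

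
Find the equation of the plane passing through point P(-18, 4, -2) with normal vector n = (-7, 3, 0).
d = n·P = (-7)(-18) + (3)(4) + (0)(-2) = 138
Plane: -7x + 3y = 138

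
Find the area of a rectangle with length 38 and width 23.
Area = length * width
Area = 38 * 23
Area = 874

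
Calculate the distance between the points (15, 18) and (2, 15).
Using the distance formula: d = sqrt((x₂-x₁)² + (y₂-y₁)²)
dx = 2 - 15 = -13
dy = 15 - 18 = -3
d = sqrt((-13)² + (-3)²) = sqrt(169 + 9) = sqrt(178) = 13.34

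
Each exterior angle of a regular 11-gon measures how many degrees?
Exterior angle of a regular n-gon = 360/n
Exterior angle = 360/11
Exterior angle = 32.73 degrees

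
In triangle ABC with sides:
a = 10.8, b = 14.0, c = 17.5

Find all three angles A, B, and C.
By the law of cosines:
cos(A) = (b² + c² - a²)/(2bc) = 0.786959  →  A = 38.1°
cos(B) = (a² + c² - b²)/(2ac) = 0.600238  →  B = 53.11°
cos(C) = (a² + b² - c²)/(2ab) = 0.021131  →  C = 88.79°
Check: A + B + C = 180.0° ✓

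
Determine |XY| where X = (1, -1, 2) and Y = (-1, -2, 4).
d = √[(-2)² + (-1)² + (2)²] = √9 = 3.0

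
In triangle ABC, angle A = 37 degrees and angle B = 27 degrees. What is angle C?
Sum of angles in a triangle = 180 degrees
Third angle = 180 - 37 - 27
Third angle = 116 degrees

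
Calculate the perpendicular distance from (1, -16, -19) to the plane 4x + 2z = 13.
d = |4(1) + 0(-16) + 2(-19) - (13)| / √(4² + 0² + 2²) = 47/√20 = 10.51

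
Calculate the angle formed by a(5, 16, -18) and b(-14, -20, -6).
a·b = -282, |a|² = 605, |b|² = 632
cos θ = -282/√382360 ≈ -0.4561
θ ≈ 117.1°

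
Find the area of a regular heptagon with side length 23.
For a regular 7-gon with side length s = 23:
Apothem a = s / (2*tan(pi/7)) = 23 / (2*tan(pi/7)) ≈ 23.88
Perimeter P = 7 * 23 = 161
Area = (1/2) * P * a = (1/2) * 161 * 23.88 = 1922.34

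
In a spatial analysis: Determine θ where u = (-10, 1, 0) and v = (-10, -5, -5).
u·v = 95, |u|² = 101, |v|² = 150
cos θ = 95/√15150 ≈ 0.7718
θ ≈ 39.48°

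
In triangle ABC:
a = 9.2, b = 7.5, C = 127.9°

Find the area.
Using A = ½ab·sin(C):
A = ½·9.2·7.5·sin(127.9°) = ½·69·0.789084 = 27.22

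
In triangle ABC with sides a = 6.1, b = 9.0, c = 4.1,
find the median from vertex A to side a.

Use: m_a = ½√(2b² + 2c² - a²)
m_a = ½√(2·9.0² + 2·4.1² - 6.1²)
m_a = ½√(162 + 33.62 - 37.21) = ½√158.41 = 6.293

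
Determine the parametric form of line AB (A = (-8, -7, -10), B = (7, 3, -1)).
Direction vector d = B - A = (15, 10, 9)
x = -8 + 15t, y = -7 + 10t, z = -10 + 9t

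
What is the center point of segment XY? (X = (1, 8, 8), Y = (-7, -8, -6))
Midpoint = ((1-7)/2, (8-8)/2, (8-6)/2) = (-3, 0, 1)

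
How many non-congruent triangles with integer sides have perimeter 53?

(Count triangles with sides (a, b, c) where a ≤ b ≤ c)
With a ≤ b ≤ c and a + b + c = 53, the triangle inequality a + b > c gives c < 53/2, so c ≤ 26.
Iterate a from 1 to ⌊p/3⌋ = 17; for each a, b ranges from a to ⌊(p−a)/2⌋ with c = p − a − b, keeping only c ≥ b.
Triples: (1, 26, 26), (2, 25, 26), (3, 24, 26), …
Count = 65 triangles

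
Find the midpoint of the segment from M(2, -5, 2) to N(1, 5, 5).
Midpoint = ((2+1)/2, (-5+5)/2, (2+5)/2) = (1.5, 0, 3.5)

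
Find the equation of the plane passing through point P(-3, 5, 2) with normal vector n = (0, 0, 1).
d = n·P = (0)(-3) + (0)(5) + (1)(2) = 2
Plane: z = 2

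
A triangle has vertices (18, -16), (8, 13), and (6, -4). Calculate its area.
Using the coordinate formula: Area = (1/2)|x₁(y₂-y₃) + x₂(y₃-y₁) + x₃(y₁-y₂)|
Area = (1/2)|18(13-(-4)) + 8((-4)-(-16)) + 6((-16)-13)|
Area = (1/2)|18*17 + 8*12 + 6*(-29)|
Area = (1/2)|306 + 96 + (-174)|
Area = (1/2)*228 = 114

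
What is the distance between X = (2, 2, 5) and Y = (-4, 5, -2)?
d = √[(-6)² + (3)² + (-7)²] = √94 = 9.695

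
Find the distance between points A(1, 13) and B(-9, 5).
Using the distance formula: d = sqrt((x₂-x₁)² + (y₂-y₁)²)
dx = (-9) - 1 = -10
dy = 5 - 13 = -8
d = sqrt((-10)² + (-8)²) = sqrt(100 + 64) = sqrt(164) = 12.81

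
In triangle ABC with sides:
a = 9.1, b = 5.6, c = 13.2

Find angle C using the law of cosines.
cos(C) = (a² + b² - c²)/(2ab)
cos(C) = (9.1² + 5.6² - 13.2²)/(2·9.1·5.6) = -60.07/101.92 = -0.589384
C = arccos(-0.589384) = 126.1°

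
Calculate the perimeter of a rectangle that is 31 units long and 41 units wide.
Perimeter = 2 * (length + width)
Perimeter = 2 * (31 + 41)
Perimeter = 2 * 72
Perimeter = 144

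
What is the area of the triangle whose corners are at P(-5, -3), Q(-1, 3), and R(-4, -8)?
Using the coordinate formula: Area = (1/2)|x₁(y₂-y₃) + x₂(y₃-y₁) + x₃(y₁-y₂)|
Area = (1/2)|(-5)(3-(-8)) + (-1)((-8)-(-3)) + (-4)((-3)-3)|
Area = (1/2)|(-5)*11 + (-1)*(-5) + (-4)*(-6)|
Area = (1/2)|(-55) + 5 + 24|
Area = (1/2)*26 = 13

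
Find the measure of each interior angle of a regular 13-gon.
Interior angle of a regular n-gon = (n-2)*180/n
Interior angle = (13-2)*180/13
Interior angle = 11*180/13
Interior angle = 1980/13
Interior angle = 152.31 degrees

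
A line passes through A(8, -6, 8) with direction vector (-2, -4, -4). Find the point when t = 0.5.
P(0.5) = (8 + (-2)(0.5), -6 + (-4)(0.5), 8 + (-4)(0.5)) = (7, -8, 6)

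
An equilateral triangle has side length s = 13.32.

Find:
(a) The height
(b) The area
(a) Height h = s·√3/2 = 13.32·√3/2 = 11.54
(b) Area = (√3/4)·s² = (√3/4)·13.32² = (√3/4)·177.422 = 76.83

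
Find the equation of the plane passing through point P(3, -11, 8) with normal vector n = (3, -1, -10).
d = n·P = (3)(3) + (-1)(-11) + (-10)(8) = -60
Plane: 3x - y - 10z = -60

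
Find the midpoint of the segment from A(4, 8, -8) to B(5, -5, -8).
Midpoint = ((4+5)/2, (8-5)/2, (-8-8)/2) = (4.5, 1.5, -8)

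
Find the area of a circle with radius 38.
Area = pi * r²
Area = pi * 38²
Area = pi * 1444
Area = 4536.46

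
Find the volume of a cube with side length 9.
Volume = s³
Volume = 9³
Volume = 729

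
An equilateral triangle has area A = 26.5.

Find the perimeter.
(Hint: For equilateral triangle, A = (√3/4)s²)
A = (√3/4)s²  →  s² = 4A/√3 = 4·26.5/√3 = 61.1991
s = 7.82299
Perimeter = 3s = 23.47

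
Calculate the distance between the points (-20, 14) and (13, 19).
Using the distance formula: d = sqrt((x₂-x₁)² + (y₂-y₁)²)
dx = 13 - (-20) = 33
dy = 19 - 14 = 5
d = sqrt(33² + 5²) = sqrt(1089 + 25) = sqrt(1114) = 33.38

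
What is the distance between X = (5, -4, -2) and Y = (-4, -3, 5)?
d = √[(-9)² + (1)² + (7)²] = √131 = 11.45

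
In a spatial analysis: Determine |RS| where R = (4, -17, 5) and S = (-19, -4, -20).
d = √[(-23)² + (13)² + (-25)²] = √1323 = 36.37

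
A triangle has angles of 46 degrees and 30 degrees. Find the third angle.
Sum of angles in a triangle = 180 degrees
Third angle = 180 - 46 - 30
Third angle = 104 degrees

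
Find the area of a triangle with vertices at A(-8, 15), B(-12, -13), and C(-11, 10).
Using the coordinate formula: Area = (1/2)|x₁(y₂-y₃) + x₂(y₃-y₁) + x₃(y₁-y₂)|
Area = (1/2)|(-8)((-13)-10) + (-12)(10-15) + (-11)(15-(-13))|
Area = (1/2)|(-8)*(-23) + (-12)*(-5) + (-11)*28|
Area = (1/2)|184 + 60 + (-308)|
Area = (1/2)*64 = 32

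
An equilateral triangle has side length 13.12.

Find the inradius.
For an equilateral triangle, r = s/(2√3) where s is the side.
r = 13.12/(2√3) = 13.12/3.464102 = 3.787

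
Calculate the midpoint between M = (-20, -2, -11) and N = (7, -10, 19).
Midpoint = ((-20+7)/2, (-2-10)/2, (-11+19)/2) = (-6.5, -6, 4)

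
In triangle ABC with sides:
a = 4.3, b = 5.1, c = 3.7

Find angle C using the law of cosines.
cos(C) = (a² + b² - c²)/(2ab)
cos(C) = (4.3² + 5.1² - 3.7²)/(2·4.3·5.1) = 30.81/43.86 = 0.702462
C = arccos(0.702462) = 45.38°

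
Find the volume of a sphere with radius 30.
Volume = (4/3) * pi * r³
Volume = (4/3) * pi * 30³
Volume = (4/3) * pi * 27000
Volume = 113097.34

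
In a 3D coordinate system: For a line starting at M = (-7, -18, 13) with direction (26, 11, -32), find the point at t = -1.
P(-1) = (-7 + 26(-1), -18 + 11(-1), 13 + (-32)(-1)) = (-33, -29, 45)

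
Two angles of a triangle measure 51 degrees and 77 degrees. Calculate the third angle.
Sum of angles in a triangle = 180 degrees
Third angle = 180 - 51 - 77
Third angle = 52 degrees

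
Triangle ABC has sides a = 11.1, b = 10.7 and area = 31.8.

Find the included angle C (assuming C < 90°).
Area = ½ab·sin(C)  →  sin(C) = 2·Area/(ab)
sin(C) = 2·31.8/(11.1·10.7) = 0.535489
C = arcsin(0.535489) = 32.38°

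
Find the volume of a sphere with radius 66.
Volume = (4/3) * pi * r³
Volume = (4/3) * pi * 66³
Volume = (4/3) * pi * 287496
Volume = 1204260.43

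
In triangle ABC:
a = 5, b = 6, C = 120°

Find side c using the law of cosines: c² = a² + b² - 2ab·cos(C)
c² = 5² + 6² - 2·5·6·cos(120°)
c² = 25 + 36 - 60·-0.5000 = 91
c = √91 = 9.539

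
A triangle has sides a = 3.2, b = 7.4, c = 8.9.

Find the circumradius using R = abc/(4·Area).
s = (a+b+c)/2 = 9.75
Area = √(s(s-a)(s-b)(s-c)) = √(9.75·6.55·2.35·0.85) = 11.2945
R = abc/(4·Area) = (3.2·7.4·8.9)/(4·11.2945) = 210.752/45.178 = 4.665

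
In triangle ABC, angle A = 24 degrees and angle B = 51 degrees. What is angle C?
Sum of angles in a triangle = 180 degrees
Third angle = 180 - 24 - 51
Third angle = 105 degrees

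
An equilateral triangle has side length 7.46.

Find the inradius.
For an equilateral triangle, r = s/(2√3) where s is the side.
r = 7.46/(2√3) = 7.46/3.464102 = 2.154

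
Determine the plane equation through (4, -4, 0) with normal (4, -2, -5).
d = n·P = (4)(4) + (-2)(-4) + (-5)(0) = 24
Plane: 4x - 2y - 5z = 24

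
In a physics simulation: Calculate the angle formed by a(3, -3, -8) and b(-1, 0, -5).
a·b = 37, |a|² = 82, |b|² = 26
cos θ = 37/√2132 ≈ 0.8013
θ ≈ 36.74°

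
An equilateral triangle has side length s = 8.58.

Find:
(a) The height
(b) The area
(a) Height h = s·√3/2 = 8.58·√3/2 = 7.43
(b) Area = (√3/4)·s² = (√3/4)·8.58² = (√3/4)·73.6164 = 31.88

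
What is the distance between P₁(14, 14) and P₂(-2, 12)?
Using the distance formula: d = sqrt((x₂-x₁)² + (y₂-y₁)²)
dx = (-2) - 14 = -16
dy = 12 - 14 = -2
d = sqrt((-16)² + (-2)²) = sqrt(256 + 4) = sqrt(260) = 16.12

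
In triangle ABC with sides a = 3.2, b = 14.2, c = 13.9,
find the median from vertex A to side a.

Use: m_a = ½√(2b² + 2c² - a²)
m_a = ½√(2·14.2² + 2·13.9² - 3.2²)
m_a = ½√(403.28 + 386.42 - 10.24) = ½√779.46 = 13.96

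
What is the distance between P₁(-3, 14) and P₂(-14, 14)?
Using the distance formula: d = sqrt((x₂-x₁)² + (y₂-y₁)²)
dx = (-14) - (-3) = -11
dy = 14 - 14 = 0
d = sqrt((-11)² + 0²) = sqrt(121 + 0) = sqrt(121) = 11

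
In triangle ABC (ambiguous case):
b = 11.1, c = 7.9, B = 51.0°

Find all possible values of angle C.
sin(C)/c = sin(B)/b  →  sin(C) = c·sin(B)/b = 7.9·sin(51.0°)/11.1 = 0.553104
C₁ = arcsin(0.553104) = 33.58°,  C₂ = 180° - C₁ = 146.42°
Check C₂: A = 180° - 51.0° - 146.42° = -17.42° ≤ 0, rejected
C = 33.58° (one solution)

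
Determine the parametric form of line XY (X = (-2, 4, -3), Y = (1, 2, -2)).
Direction vector d = Y - X = (3, -2, 1)
x = -2 + 3t, y = 4 - 2t, z = -3 + t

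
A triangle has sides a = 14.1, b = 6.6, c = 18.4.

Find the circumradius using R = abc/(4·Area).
s = (a+b+c)/2 = 19.55
Area = √(s(s-a)(s-b)(s-c)) = √(19.55·5.45·12.95·1.15) = 39.8341
R = abc/(4·Area) = (14.1·6.6·18.4)/(4·39.8341) = 1712.304/159.3364 = 10.75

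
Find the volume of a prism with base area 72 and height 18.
Volume = base area * height
Volume = 72 * 18
Volume = 1296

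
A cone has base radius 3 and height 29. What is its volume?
Volume = (1/3) * pi * r² * h
Volume = (1/3) * pi * 3² * 29
Volume = (1/3) * pi * 9 * 29
Volume = (1/3) * pi * 261
Volume = 273.32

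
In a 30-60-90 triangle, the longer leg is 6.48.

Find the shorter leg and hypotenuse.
In a 30-60-90 triangle, sides are in ratio 1 : √3 : 2.
Long leg = short leg·√3  →  short leg = 6.48/√3 = 3.741
Hypotenuse = 2·(short leg) = 2·6.48/√3 = 7.482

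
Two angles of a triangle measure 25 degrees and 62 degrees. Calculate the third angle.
Sum of angles in a triangle = 180 degrees
Third angle = 180 - 25 - 62
Third angle = 93 degrees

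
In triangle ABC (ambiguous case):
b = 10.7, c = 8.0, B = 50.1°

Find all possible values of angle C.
sin(C)/c = sin(B)/b  →  sin(C) = c·sin(B)/b = 8.0·sin(50.1°)/10.7 = 0.573581
C₁ = arcsin(0.573581) = 35°,  C₂ = 180° - C₁ = 145°
Check C₂: A = 180° - 50.1° - 145° = -15.1° ≤ 0, rejected
C = 35° (one solution)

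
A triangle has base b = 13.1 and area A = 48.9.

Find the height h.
A = ½bh  →  h = 2A/b
h = 2·48.9/13.1 = 7.466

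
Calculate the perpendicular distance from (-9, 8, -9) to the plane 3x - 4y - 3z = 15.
d = |3(-9) + (-4)(8) + (-3)(-9) - (15)| / √(3² + (-4)² + (-3)²) = 47/√34 = 8.06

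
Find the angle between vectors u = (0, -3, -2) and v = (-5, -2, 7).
u·v = -8, |u|² = 13, |v|² = 78
cos θ = -8/√1014 ≈ -0.2512
θ ≈ 104.6°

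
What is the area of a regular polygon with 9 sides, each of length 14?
For a regular 9-gon with side length s = 14:
Apothem a = s / (2*tan(pi/9)) = 14 / (2*tan(pi/9)) ≈ 19.23234
Perimeter P = 9 * 14 = 126
Area = (1/2) * P * a = (1/2) * 126 * 19.23234 = 1211.64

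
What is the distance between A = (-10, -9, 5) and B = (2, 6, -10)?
d = √[(12)² + (15)² + (-15)²] = √594 = 24.37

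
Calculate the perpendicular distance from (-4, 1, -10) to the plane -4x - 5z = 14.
d = |(-4)(-4) + 0(1) + (-5)(-10) - (14)| / √((-4)² + 0² + (-5)²) = 52/√41 = 8.121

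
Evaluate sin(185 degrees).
sin(185 degrees) = -0.0872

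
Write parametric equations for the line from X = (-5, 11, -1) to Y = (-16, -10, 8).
Direction vector d = Y - X = (-11, -21, 9)
x = -5 - 11t, y = 11 - 21t, z = -1 + 9t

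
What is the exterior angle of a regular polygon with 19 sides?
Exterior angle of a regular n-gon = 360/n
Exterior angle = 360/19
Exterior angle = 18.95 degrees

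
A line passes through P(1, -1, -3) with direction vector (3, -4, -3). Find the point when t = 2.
P(2) = (1 + 3(2), -1 + (-4)(2), -3 + (-3)(2)) = (7, -9, -9)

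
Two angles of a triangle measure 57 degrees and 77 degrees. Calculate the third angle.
Sum of angles in a triangle = 180 degrees
Third angle = 180 - 57 - 77
Third angle = 46 degrees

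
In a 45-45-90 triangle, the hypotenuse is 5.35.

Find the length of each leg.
In a 45-45-90 triangle, hypotenuse = leg·√2  →  leg = hypotenuse/√2
leg = 5.35/√2 = 3.783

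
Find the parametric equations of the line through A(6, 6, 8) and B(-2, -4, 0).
Direction vector d = B - A = (-8, -10, -8)
x = 6 - 8t, y = 6 - 10t, z = 8 - 8t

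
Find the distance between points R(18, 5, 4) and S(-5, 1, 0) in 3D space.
d = √[(-23)² + (-4)² + (-4)²] = √561 = 23.69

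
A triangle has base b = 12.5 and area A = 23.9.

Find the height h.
A = ½bh  →  h = 2A/b
h = 2·23.9/12.5 = 3.824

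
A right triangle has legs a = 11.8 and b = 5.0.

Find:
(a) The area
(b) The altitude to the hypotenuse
(a) Area = ½ab = ½·11.8·5.0 = 29.5
(b) Hypotenuse c = √(11.8² + 5.0²) = √164.24 = 12.8156
    Area = ½·c·h_c  →  h_c = 2·Area/c = 2·29.5/12.8156 = 4.604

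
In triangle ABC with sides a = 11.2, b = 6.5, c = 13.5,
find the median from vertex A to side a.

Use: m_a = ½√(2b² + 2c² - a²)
m_a = ½√(2·6.5² + 2·13.5² - 11.2²)
m_a = ½√(84.5 + 364.5 - 125.44) = ½√323.56 = 8.994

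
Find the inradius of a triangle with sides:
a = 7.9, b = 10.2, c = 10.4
s = (a+b+c)/2 = (7.9+10.2+10.4)/2 = 14.25
Area = √(s(s-a)(s-b)(s-c)) = √(14.25·6.35·4.05·3.85) = 37.5623
r = Area/s = 37.5623/14.25 = 2.636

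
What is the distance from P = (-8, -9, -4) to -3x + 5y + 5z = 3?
d = |(-3)(-8) + 5(-9) + 5(-4) - (3)| / √((-3)² + 5² + 5²) = 44/√59 = 5.728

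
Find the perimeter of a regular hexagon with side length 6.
Perimeter = number of sides * side length
Perimeter = 6 * 6
Perimeter = 36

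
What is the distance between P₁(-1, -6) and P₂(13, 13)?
Using the distance formula: d = sqrt((x₂-x₁)² + (y₂-y₁)²)
dx = 13 - (-1) = 14
dy = 13 - (-6) = 19
d = sqrt(14² + 19²) = sqrt(196 + 361) = sqrt(557) = 23.60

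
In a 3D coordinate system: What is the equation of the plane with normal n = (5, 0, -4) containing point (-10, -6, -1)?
d = n·P = (5)(-10) + (0)(-6) + (-4)(-1) = -46
Plane: 5x - 4z = -46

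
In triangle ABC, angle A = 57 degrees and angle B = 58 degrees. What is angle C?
Sum of angles in a triangle = 180 degrees
Third angle = 180 - 57 - 58
Third angle = 65 degrees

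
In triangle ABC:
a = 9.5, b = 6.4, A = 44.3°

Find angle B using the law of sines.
sin(B)/b = sin(A)/a
sin(B) = b·sin(A)/a = 6.4·sin(44.3°)/9.5 = 0.470511
B = arcsin(0.470511) = 28.07°  (b ≤ a, so B ≤ A and the acute solution is unique)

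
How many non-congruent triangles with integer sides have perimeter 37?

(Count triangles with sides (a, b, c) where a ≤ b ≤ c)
With a ≤ b ≤ c and a + b + c = 37, the triangle inequality a + b > c gives c < 37/2, so c ≤ 18.
Iterate a from 1 to ⌊p/3⌋ = 12; for each a, b ranges from a to ⌊(p−a)/2⌋ with c = p − a − b, keeping only c ≥ b.
Triples: (1, 18, 18), (2, 17, 18), (3, 16, 18), …
Count = 33 triangles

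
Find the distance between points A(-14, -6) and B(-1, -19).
Using the distance formula: d = sqrt((x₂-x₁)² + (y₂-y₁)²)
dx = (-1) - (-14) = 13
dy = (-19) - (-6) = -13
d = sqrt(13² + (-13)²) = sqrt(169 + 169) = sqrt(338) = 18.38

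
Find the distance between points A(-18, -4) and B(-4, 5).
Using the distance formula: d = sqrt((x₂-x₁)² + (y₂-y₁)²)
dx = (-4) - (-18) = 14
dy = 5 - (-4) = 9
d = sqrt(14² + 9²) = sqrt(196 + 81) = sqrt(277) = 16.64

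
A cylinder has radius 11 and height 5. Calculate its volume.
Volume = pi * r² * h
Volume = pi * 11² * 5
Volume = pi * 121 * 5
Volume = pi * 605
Volume = 1900.66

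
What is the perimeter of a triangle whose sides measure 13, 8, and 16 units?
Perimeter = sum of all sides
Perimeter = 13 + 8 + 16
Perimeter = 37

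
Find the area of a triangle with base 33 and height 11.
Area = (1/2) * base * height
Area = (1/2) * 33 * 11
Area = 181.50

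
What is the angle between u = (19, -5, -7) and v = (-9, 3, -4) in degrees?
u·v = -158, |u|² = 435, |v|² = 106
cos θ = -158/√46110 ≈ -0.7358
θ ≈ 137.4°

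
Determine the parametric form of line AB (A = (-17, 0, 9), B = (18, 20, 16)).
Direction vector d = B - A = (35, 20, 7)
x = -17 + 35t, y = 0 + 20t, z = 9 + 7t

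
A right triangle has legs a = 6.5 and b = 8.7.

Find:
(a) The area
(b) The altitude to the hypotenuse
(a) Area = ½ab = ½·6.5·8.7 = 28.275
(b) Hypotenuse c = √(6.5² + 8.7²) = √117.94 = 10.86
    Area = ½·c·h_c  →  h_c = 2·Area/c = 2·28.275/10.86 = 5.207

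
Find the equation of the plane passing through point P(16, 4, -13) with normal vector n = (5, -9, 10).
d = n·P = (5)(16) + (-9)(4) + (10)(-13) = -86
Plane: 5x - 9y + 10z = -86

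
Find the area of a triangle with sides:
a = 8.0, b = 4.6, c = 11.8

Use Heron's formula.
s = (a+b+c)/2 = (8.0+4.6+11.8)/2 = 12.2
A = √(s(s-a)(s-b)(s-c)) = √(12.2·4.2·7.6·0.4)
A = √155.77 = 12.48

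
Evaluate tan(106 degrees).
tan(106 degrees) = -3.4874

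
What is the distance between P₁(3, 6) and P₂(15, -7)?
Using the distance formula: d = sqrt((x₂-x₁)² + (y₂-y₁)²)
dx = 15 - 3 = 12
dy = (-7) - 6 = -13
d = sqrt(12² + (-13)²) = sqrt(144 + 169) = sqrt(313) = 17.69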